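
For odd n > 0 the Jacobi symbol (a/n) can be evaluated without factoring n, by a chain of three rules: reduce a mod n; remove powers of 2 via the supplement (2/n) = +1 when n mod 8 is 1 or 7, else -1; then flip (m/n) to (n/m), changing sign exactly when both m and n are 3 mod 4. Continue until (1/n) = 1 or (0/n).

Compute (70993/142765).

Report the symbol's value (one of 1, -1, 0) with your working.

reciprocity: (70993/142765) = +1·(142765/70993) since 70993 mod 4 = 1, 142765 mod 4 = 1; sign now +1
(142765/70993) = (779/70993)   [reduce mod 70993]
reciprocity: (779/70993) = +1·(70993/779) since 779 mod 4 = 3, 70993 mod 4 = 1; sign now +1
(70993/779) = (104/779)   [reduce mod 779]
104 = 2^3·13; (2/779) = -1 since 779 mod 8 = 3, so (104/779) = (-1)^3·(13/779); sign now -1
reciprocity: (13/779) = +1·(779/13) since 13 mod 4 = 1, 779 mod 4 = 3; sign now -1
(779/13) = (12/13)   [reduce mod 13]
12 = 2^2·3; (2/13) = -1 since 13 mod 8 = 5, so (12/13) = (-1)^2·(3/13); sign now -1
reciprocity: (3/13) = +1·(13/3) since 3 mod 4 = 3, 13 mod 4 = 1; sign now -1
(13/3) = (1/3)   [reduce mod 3]
(1/3) = 1; final value = sign = -1

-1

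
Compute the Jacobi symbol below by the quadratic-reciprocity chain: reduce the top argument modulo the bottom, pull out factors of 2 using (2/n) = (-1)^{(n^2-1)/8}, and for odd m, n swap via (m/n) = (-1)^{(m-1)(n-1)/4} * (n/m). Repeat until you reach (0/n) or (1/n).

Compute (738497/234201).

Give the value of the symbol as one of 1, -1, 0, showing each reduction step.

(738497/234201): 738497 mod 234201 = 35894, so (738497/234201) = (35894/234201)
factor out 2^1: 35894 = 2^1·17947; with 234201 mod 8 = 1, (2/234201) = +1; sign now +1; continue with (17947/234201)
flip (17947/234201) -> (234201/17947): both odd, 17947 mod 4 = 3, 234201 mod 4 = 1, so the flip contributes +1; sign now +1
(234201/17947): 234201 mod 17947 = 890, so (234201/17947) = (890/17947)
factor out 2^1: 890 = 2^1·445; with 17947 mod 8 = 3, (2/17947) = -1; sign now -1; continue with (445/17947)
flip (445/17947) -> (17947/445): both odd, 445 mod 4 = 1, 17947 mod 4 = 3, so the flip contributes +1; sign now -1
(17947/445): 17947 mod 445 = 147, so (17947/445) = (147/445)
flip (147/445) -> (445/147): both odd, 147 mod 4 = 3, 445 mod 4 = 1, so the flip contributes +1; sign now -1
(445/147): 445 mod 147 = 4, so (445/147) = (4/147)
factor out 2^2: 4 = 2^2·1; with 147 mod 8 = 3, (2/147) = -1; sign now -1; continue with (1/147)
reached (1/147) = 1, so the symbol is -1

-1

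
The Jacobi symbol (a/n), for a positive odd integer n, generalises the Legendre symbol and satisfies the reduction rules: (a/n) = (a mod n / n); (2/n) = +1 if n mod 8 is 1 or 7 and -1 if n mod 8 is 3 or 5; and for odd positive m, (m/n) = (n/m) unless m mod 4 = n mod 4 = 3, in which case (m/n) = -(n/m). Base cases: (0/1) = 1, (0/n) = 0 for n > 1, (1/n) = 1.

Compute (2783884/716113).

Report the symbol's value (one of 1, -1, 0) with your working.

(2783884/716113): 2783884 mod 716113 = 635545, so (2783884/716113) = (635545/716113)
flip (635545/716113) -> (716113/635545): both odd, 635545 mod 4 = 1, 716113 mod 4 = 1, so the flip contributes +1; sign now +1
(716113/635545): 716113 mod 635545 = 80568, so (716113/635545) = (80568/635545)
factor out 2^3: 80568 = 2^3·10071; with 635545 mod 8 = 1, (2/635545) = +1; sign now +1; continue with (10071/635545)
flip (10071/635545) -> (635545/10071): both odd, 10071 mod 4 = 3, 635545 mod 4 = 1, so the flip contributes +1; sign now +1
(635545/10071): 635545 mod 10071 = 1072, so (635545/10071) = (1072/10071)
factor out 2^4: 1072 = 2^4·67; with 10071 mod 8 = 7, (2/10071) = +1; sign now +1; continue with (67/10071)
flip (67/10071) -> (10071/67): both odd, 67 mod 4 = 3, 10071 mod 4 = 3, so the flip contributes -1; sign now -1
(10071/67): 10071 mod 67 = 21, so (10071/67) = (21/67)
flip (21/67) -> (67/21): both odd, 21 mod 4 = 1, 67 mod 4 = 3, so the flip contributes +1; sign now -1
(67/21): 67 mod 21 = 4, so (67/21) = (4/21)
factor out 2^2: 4 = 2^2·1; with 21 mod 8 = 5, (2/21) = -1; sign now -1; continue with (1/21)
reached (1/21) = 1, so the symbol is -1

-1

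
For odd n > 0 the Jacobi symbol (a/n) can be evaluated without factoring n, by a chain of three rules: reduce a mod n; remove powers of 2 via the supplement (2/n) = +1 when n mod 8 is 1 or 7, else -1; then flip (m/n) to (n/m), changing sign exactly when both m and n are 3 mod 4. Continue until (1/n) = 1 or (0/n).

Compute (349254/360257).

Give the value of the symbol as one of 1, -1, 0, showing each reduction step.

349254 = 2^1·174627; (2/360257) = +1 since 360257 mod 8 = 1, so (349254/360257) = (+1)^1·(174627/360257); sign now +1
reciprocity: (174627/360257) = +1·(360257/174627) since 174627 mod 4 = 3, 360257 mod 4 = 1; sign now +1
(360257/174627) = (11003/174627)   [reduce mod 174627]
reciprocity: (11003/174627) = -1·(174627/11003) since 11003 mod 4 = 3, 174627 mod 4 = 3; sign now -1
(174627/11003) = (9582/11003)   [reduce mod 11003]
9582 = 2^1·4791; (2/11003) = -1 since 11003 mod 8 = 3, so (9582/11003) = (-1)^1·(4791/11003); sign now +1
reciprocity: (4791/11003) = -1·(11003/4791) since 4791 mod 4 = 3, 11003 mod 4 = 3; sign now -1
(11003/4791) = (1421/4791)   [reduce mod 4791]
reciprocity: (1421/4791) = +1·(4791/1421) since 1421 mod 4 = 1, 4791 mod 4 = 3; sign now -1
(4791/1421) = (528/1421)   [reduce mod 1421]
528 = 2^4·33; (2/1421) = -1 since 1421 mod 8 = 5, so (528/1421) = (-1)^4·(33/1421); sign now -1
reciprocity: (33/1421) = +1·(1421/33) since 33 mod 4 = 1, 1421 mod 4 = 1; sign now -1
(1421/33) = (2/33)   [reduce mod 33]
2 = 2^1·1; (2/33) = +1 since 33 mod 8 = 1, so (2/33) = (+1)^1·(1/33); sign now -1
(1/33) = 1; final value = sign = -1

-1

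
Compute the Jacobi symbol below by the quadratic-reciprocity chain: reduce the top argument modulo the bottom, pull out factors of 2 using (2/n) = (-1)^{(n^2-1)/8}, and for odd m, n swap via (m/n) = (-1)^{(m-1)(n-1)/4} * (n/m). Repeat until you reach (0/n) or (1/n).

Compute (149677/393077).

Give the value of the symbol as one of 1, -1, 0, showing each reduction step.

1

flip (149677/393077) -> (393077/149677): both odd, 149677 mod 4 = 1, 393077 mod 4 = 1, so the flip contributes +1; sign now +1
(393077/149677): 393077 mod 149677 = 93723, so (393077/149677) = (93723/149677)
flip (93723/149677) -> (149677/93723): both odd, 93723 mod 4 = 3, 149677 mod 4 = 1, so the flip contributes +1; sign now +1
(149677/93723): 149677 mod 93723 = 55954, so (149677/93723) = (55954/93723)
factor out 2^1: 55954 = 2^1·27977; with 93723 mod 8 = 3, (2/93723) = -1; sign now -1; continue with (27977/93723)
flip (27977/93723) -> (93723/27977): both odd, 27977 mod 4 = 1, 93723 mod 4 = 3, so the flip contributes +1; sign now -1
(93723/27977): 93723 mod 27977 = 9792, so (93723/27977) = (9792/27977)
factor out 2^6: 9792 = 2^6·153; with 27977 mod 8 = 1, (2/27977) = +1; sign now -1; continue with (153/27977)
flip (153/27977) -> (27977/153): both odd, 153 mod 4 = 1, 27977 mod 4 = 1, so the flip contributes +1; sign now -1
(27977/153): 27977 mod 153 = 131, so (27977/153) = (131/153)
flip (131/153) -> (153/131): both odd, 131 mod 4 = 3, 153 mod 4 = 1, so the flip contributes +1; sign now -1
(153/131): 153 mod 131 = 22, so (153/131) = (22/131)
factor out 2^1: 22 = 2^1·11; with 131 mod 8 = 3, (2/131) = -1; sign now +1; continue with (11/131)
flip (11/131) -> (131/11): both odd, 11 mod 4 = 3, 131 mod 4 = 3, so the flip contributes -1; sign now -1
(131/11): 131 mod 11 = 10, so (131/11) = (10/11)
factor out 2^1: 10 = 2^1·5; with 11 mod 8 = 3, (2/11) = -1; sign now +1; continue with (5/11)
flip (5/11) -> (11/5): both odd, 5 mod 4 = 1, 11 mod 4 = 3, so the flip contributes +1; sign now +1
(11/5): 11 mod 5 = 1, so (11/5) = (1/5)
reached (1/5) = 1, so the symbol is +1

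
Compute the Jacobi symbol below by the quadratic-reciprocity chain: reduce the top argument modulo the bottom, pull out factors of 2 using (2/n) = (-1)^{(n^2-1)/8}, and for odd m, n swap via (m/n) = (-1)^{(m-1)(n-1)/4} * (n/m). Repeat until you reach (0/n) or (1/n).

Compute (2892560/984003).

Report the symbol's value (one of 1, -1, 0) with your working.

1

(2892560/984003): 2892560 mod 984003 = 924554, so (2892560/984003) = (924554/984003)
factor out 2^1: 924554 = 2^1·462277; with 984003 mod 8 = 3, (2/984003) = -1; sign now -1; continue with (462277/984003)
flip (462277/984003) -> (984003/462277): both odd, 462277 mod 4 = 1, 984003 mod 4 = 3, so the flip contributes +1; sign now -1
(984003/462277): 984003 mod 462277 = 59449, so (984003/462277) = (59449/462277)
flip (59449/462277) -> (462277/59449): both odd, 59449 mod 4 = 1, 462277 mod 4 = 1, so the flip contributes +1; sign now -1
(462277/59449): 462277 mod 59449 = 46134, so (462277/59449) = (46134/59449)
factor out 2^1: 46134 = 2^1·23067; with 59449 mod 8 = 1, (2/59449) = +1; sign now -1; continue with (23067/59449)
flip (23067/59449) -> (59449/23067): both odd, 23067 mod 4 = 3, 59449 mod 4 = 1, so the flip contributes +1; sign now -1
(59449/23067): 59449 mod 23067 = 13315, so (59449/23067) = (13315/23067)
flip (13315/23067) -> (23067/13315): both odd, 13315 mod 4 = 3, 23067 mod 4 = 3, so the flip contributes -1; sign now +1
(23067/13315): 23067 mod 13315 = 9752, so (23067/13315) = (9752/13315)
factor out 2^3: 9752 = 2^3·1219; with 13315 mod 8 = 3, (2/13315) = -1; sign now -1; continue with (1219/13315)
flip (1219/13315) -> (13315/1219): both odd, 1219 mod 4 = 3, 13315 mod 4 = 3, so the flip contributes -1; sign now +1
(13315/1219): 13315 mod 1219 = 1125, so (13315/1219) = (1125/1219)
flip (1125/1219) -> (1219/1125): both odd, 1125 mod 4 = 1, 1219 mod 4 = 3, so the flip contributes +1; sign now +1
(1219/1125): 1219 mod 1125 = 94, so (1219/1125) = (94/1125)
factor out 2^1: 94 = 2^1·47; with 1125 mod 8 = 5, (2/1125) = -1; sign now -1; continue with (47/1125)
flip (47/1125) -> (1125/47): both odd, 47 mod 4 = 3, 1125 mod 4 = 1, so the flip contributes +1; sign now -1
(1125/47): 1125 mod 47 = 44, so (1125/47) = (44/47)
factor out 2^2: 44 = 2^2·11; with 47 mod 8 = 7, (2/47) = +1; sign now -1; continue with (11/47)
flip (11/47) -> (47/11): both odd, 11 mod 4 = 3, 47 mod 4 = 3, so the flip contributes -1; sign now +1
(47/11): 47 mod 11 = 3, so (47/11) = (3/11)
flip (3/11) -> (11/3): both odd, 3 mod 4 = 3, 11 mod 4 = 3, so the flip contributes -1; sign now -1
(11/3): 11 mod 3 = 2, so (11/3) = (2/3)
factor out 2^1: 2 = 2^1·1; with 3 mod 8 = 3, (2/3) = -1; sign now +1; continue with (1/3)
reached (1/3) = 1, so the symbol is +1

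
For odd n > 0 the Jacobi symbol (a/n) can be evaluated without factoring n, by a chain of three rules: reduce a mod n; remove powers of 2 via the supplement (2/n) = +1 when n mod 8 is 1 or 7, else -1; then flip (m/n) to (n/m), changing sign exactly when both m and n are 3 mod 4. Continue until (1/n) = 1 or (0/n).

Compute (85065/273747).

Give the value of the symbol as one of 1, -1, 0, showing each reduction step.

0

flip (85065/273747) -> (273747/85065): both odd, 85065 mod 4 = 1, 273747 mod 4 = 3, so the flip contributes +1; sign now +1
(273747/85065): 273747 mod 85065 = 18552, so (273747/85065) = (18552/85065)
factor out 2^3: 18552 = 2^3·2319; with 85065 mod 8 = 1, (2/85065) = +1; sign now +1; continue with (2319/85065)
flip (2319/85065) -> (85065/2319): both odd, 2319 mod 4 = 3, 85065 mod 4 = 1, so the flip contributes +1; sign now +1
(85065/2319): 85065 mod 2319 = 1581, so (85065/2319) = (1581/2319)
flip (1581/2319) -> (2319/1581): both odd, 1581 mod 4 = 1, 2319 mod 4 = 3, so the flip contributes +1; sign now +1
(2319/1581): 2319 mod 1581 = 738, so (2319/1581) = (738/1581)
factor out 2^1: 738 = 2^1·369; with 1581 mod 8 = 5, (2/1581) = -1; sign now -1; continue with (369/1581)
flip (369/1581) -> (1581/369): both odd, 369 mod 4 = 1, 1581 mod 4 = 1, so the flip contributes +1; sign now -1
(1581/369): 1581 mod 369 = 105, so (1581/369) = (105/369)
flip (105/369) -> (369/105): both odd, 105 mod 4 = 1, 369 mod 4 = 1, so the flip contributes +1; sign now -1
(369/105): 369 mod 105 = 54, so (369/105) = (54/105)
factor out 2^1: 54 = 2^1·27; with 105 mod 8 = 1, (2/105) = +1; sign now -1; continue with (27/105)
flip (27/105) -> (105/27): both odd, 27 mod 4 = 3, 105 mod 4 = 1, so the flip contributes +1; sign now -1
(105/27): 105 mod 27 = 24, so (105/27) = (24/27)
factor out 2^3: 24 = 2^3·3; with 27 mod 8 = 3, (2/27) = -1; sign now +1; continue with (3/27)
flip (3/27) -> (27/3): both odd, 3 mod 4 = 3, 27 mod 4 = 3, so the flip contributes -1; sign now -1
(27/3): 27 mod 3 = 0, so (27/3) = (0/3)
reached (0/3); gcd(a, n) > 1, so (0/3) = 0 and the symbol is 0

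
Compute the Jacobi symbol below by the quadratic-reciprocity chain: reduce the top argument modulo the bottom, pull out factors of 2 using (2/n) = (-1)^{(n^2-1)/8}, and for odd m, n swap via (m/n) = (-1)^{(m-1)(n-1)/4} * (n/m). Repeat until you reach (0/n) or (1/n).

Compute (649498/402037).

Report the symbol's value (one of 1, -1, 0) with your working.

1

(649498/402037): 649498 mod 402037 = 247461, so (649498/402037) = (247461/402037)
flip (247461/402037) -> (402037/247461): both odd, 247461 mod 4 = 1, 402037 mod 4 = 1, so the flip contributes +1; sign now +1
(402037/247461): 402037 mod 247461 = 154576, so (402037/247461) = (154576/247461)
factor out 2^4: 154576 = 2^4·9661; with 247461 mod 8 = 5, (2/247461) = -1; sign now +1; continue with (9661/247461)
flip (9661/247461) -> (247461/9661): both odd, 9661 mod 4 = 1, 247461 mod 4 = 1, so the flip contributes +1; sign now +1
(247461/9661): 247461 mod 9661 = 5936, so (247461/9661) = (5936/9661)
factor out 2^4: 5936 = 2^4·371; with 9661 mod 8 = 5, (2/9661) = -1; sign now +1; continue with (371/9661)
flip (371/9661) -> (9661/371): both odd, 371 mod 4 = 3, 9661 mod 4 = 1, so the flip contributes +1; sign now +1
(9661/371): 9661 mod 371 = 15, so (9661/371) = (15/371)
flip (15/371) -> (371/15): both odd, 15 mod 4 = 3, 371 mod 4 = 3, so the flip contributes -1; sign now -1
(371/15): 371 mod 15 = 11, so (371/15) = (11/15)
flip (11/15) -> (15/11): both odd, 11 mod 4 = 3, 15 mod 4 = 3, so the flip contributes -1; sign now +1
(15/11): 15 mod 11 = 4, so (15/11) = (4/11)
factor out 2^2: 4 = 2^2·1; with 11 mod 8 = 3, (2/11) = -1; sign now +1; continue with (1/11)
reached (1/11) = 1, so the symbol is +1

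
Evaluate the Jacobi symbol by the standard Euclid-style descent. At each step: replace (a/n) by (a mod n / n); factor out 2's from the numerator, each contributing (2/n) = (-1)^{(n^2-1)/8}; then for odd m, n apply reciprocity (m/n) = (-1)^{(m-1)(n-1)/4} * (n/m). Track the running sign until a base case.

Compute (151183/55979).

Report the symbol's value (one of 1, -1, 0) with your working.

1

(151183/55979) = (39225/55979)   [reduce mod 55979]
reciprocity: (39225/55979) = +1·(55979/39225) since 39225 mod 4 = 1, 55979 mod 4 = 3; sign now +1
(55979/39225) = (16754/39225)   [reduce mod 39225]
16754 = 2^1·8377; (2/39225) = +1 since 39225 mod 8 = 1, so (16754/39225) = (+1)^1·(8377/39225); sign now +1
reciprocity: (8377/39225) = +1·(39225/8377) since 8377 mod 4 = 1, 39225 mod 4 = 1; sign now +1
(39225/8377) = (5717/8377)   [reduce mod 8377]
reciprocity: (5717/8377) = +1·(8377/5717) since 5717 mod 4 = 1, 8377 mod 4 = 1; sign now +1
(8377/5717) = (2660/5717)   [reduce mod 5717]
2660 = 2^2·665; (2/5717) = -1 since 5717 mod 8 = 5, so (2660/5717) = (-1)^2·(665/5717); sign now +1
reciprocity: (665/5717) = +1·(5717/665) since 665 mod 4 = 1, 5717 mod 4 = 1; sign now +1
(5717/665) = (397/665)   [reduce mod 665]
reciprocity: (397/665) = +1·(665/397) since 397 mod 4 = 1, 665 mod 4 = 1; sign now +1
(665/397) = (268/397)   [reduce mod 397]
268 = 2^2·67; (2/397) = -1 since 397 mod 8 = 5, so (268/397) = (-1)^2·(67/397); sign now +1
reciprocity: (67/397) = +1·(397/67) since 67 mod 4 = 3, 397 mod 4 = 1; sign now +1
(397/67) = (62/67)   [reduce mod 67]
62 = 2^1·31; (2/67) = -1 since 67 mod 8 = 3, so (62/67) = (-1)^1·(31/67); sign now -1
reciprocity: (31/67) = -1·(67/31) since 31 mod 4 = 3, 67 mod 4 = 3; sign now +1
(67/31) = (5/31)   [reduce mod 31]
reciprocity: (5/31) = +1·(31/5) since 5 mod 4 = 1, 31 mod 4 = 3; sign now +1
(31/5) = (1/5)   [reduce mod 5]
(1/5) = 1; final value = sign = +1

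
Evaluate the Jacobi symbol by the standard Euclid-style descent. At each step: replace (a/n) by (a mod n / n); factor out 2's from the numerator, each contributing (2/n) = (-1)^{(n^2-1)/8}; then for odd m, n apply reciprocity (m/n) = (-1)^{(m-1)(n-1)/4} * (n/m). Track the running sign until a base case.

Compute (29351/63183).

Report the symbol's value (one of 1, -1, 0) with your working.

-1

flip (29351/63183) -> (63183/29351): both odd, 29351 mod 4 = 3, 63183 mod 4 = 3, so the flip contributes -1; sign now -1
(63183/29351): 63183 mod 29351 = 4481, so (63183/29351) = (4481/29351)
flip (4481/29351) -> (29351/4481): both odd, 4481 mod 4 = 1, 29351 mod 4 = 3, so the flip contributes +1; sign now -1
(29351/4481): 29351 mod 4481 = 2465, so (29351/4481) = (2465/4481)
flip (2465/4481) -> (4481/2465): both odd, 2465 mod 4 = 1, 4481 mod 4 = 1, so the flip contributes +1; sign now -1
(4481/2465): 4481 mod 2465 = 2016, so (4481/2465) = (2016/2465)
factor out 2^5: 2016 = 2^5·63; with 2465 mod 8 = 1, (2/2465) = +1; sign now -1; continue with (63/2465)
flip (63/2465) -> (2465/63): both odd, 63 mod 4 = 3, 2465 mod 4 = 1, so the flip contributes +1; sign now -1
(2465/63): 2465 mod 63 = 8, so (2465/63) = (8/63)
factor out 2^3: 8 = 2^3·1; with 63 mod 8 = 7, (2/63) = +1; sign now -1; continue with (1/63)
reached (1/63) = 1, so the symbol is -1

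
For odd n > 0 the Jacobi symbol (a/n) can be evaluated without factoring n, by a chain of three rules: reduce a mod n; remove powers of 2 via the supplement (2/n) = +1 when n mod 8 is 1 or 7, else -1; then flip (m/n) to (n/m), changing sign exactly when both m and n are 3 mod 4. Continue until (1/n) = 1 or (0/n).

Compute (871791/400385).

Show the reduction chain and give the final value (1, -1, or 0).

-1

(871791/400385): 871791 mod 400385 = 71021, so (871791/400385) = (71021/400385)
flip (71021/400385) -> (400385/71021): both odd, 71021 mod 4 = 1, 400385 mod 4 = 1, so the flip contributes +1; sign now +1
(400385/71021): 400385 mod 71021 = 45280, so (400385/71021) = (45280/71021)
factor out 2^5: 45280 = 2^5·1415; with 71021 mod 8 = 5, (2/71021) = -1; sign now -1; continue with (1415/71021)
flip (1415/71021) -> (71021/1415): both odd, 1415 mod 4 = 3, 71021 mod 4 = 1, so the flip contributes +1; sign now -1
(71021/1415): 71021 mod 1415 = 271, so (71021/1415) = (271/1415)
flip (271/1415) -> (1415/271): both odd, 271 mod 4 = 3, 1415 mod 4 = 3, so the flip contributes -1; sign now +1
(1415/271): 1415 mod 271 = 60, so (1415/271) = (60/271)
factor out 2^2: 60 = 2^2·15; with 271 mod 8 = 7, (2/271) = +1; sign now +1; continue with (15/271)
flip (15/271) -> (271/15): both odd, 15 mod 4 = 3, 271 mod 4 = 3, so the flip contributes -1; sign now -1
(271/15): 271 mod 15 = 1, so (271/15) = (1/15)
reached (1/15) = 1, so the symbol is -1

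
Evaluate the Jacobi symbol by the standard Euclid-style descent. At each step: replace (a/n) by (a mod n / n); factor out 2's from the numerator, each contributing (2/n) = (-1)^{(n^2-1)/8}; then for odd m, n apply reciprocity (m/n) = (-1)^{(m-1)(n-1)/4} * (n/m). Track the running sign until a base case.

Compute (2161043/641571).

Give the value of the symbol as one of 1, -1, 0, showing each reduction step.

(2161043/641571) = (236330/641571)   [reduce mod 641571]
236330 = 2^1·118165; (2/641571) = -1 since 641571 mod 8 = 3, so (236330/641571) = (-1)^1·(118165/641571); sign now -1
reciprocity: (118165/641571) = +1·(641571/118165) since 118165 mod 4 = 1, 641571 mod 4 = 3; sign now -1
(641571/118165) = (50746/118165)   [reduce mod 118165]
50746 = 2^1·25373; (2/118165) = -1 since 118165 mod 8 = 5, so (50746/118165) = (-1)^1·(25373/118165); sign now +1
reciprocity: (25373/118165) = +1·(118165/25373) since 25373 mod 4 = 1, 118165 mod 4 = 1; sign now +1
(118165/25373) = (16673/25373)   [reduce mod 25373]
reciprocity: (16673/25373) = +1·(25373/16673) since 16673 mod 4 = 1, 25373 mod 4 = 1; sign now +1
(25373/16673) = (8700/16673)   [reduce mod 16673]
8700 = 2^2·2175; (2/16673) = +1 since 16673 mod 8 = 1, so (8700/16673) = (+1)^2·(2175/16673); sign now +1
reciprocity: (2175/16673) = +1·(16673/2175) since 2175 mod 4 = 3, 16673 mod 4 = 1; sign now +1
(16673/2175) = (1448/2175)   [reduce mod 2175]
1448 = 2^3·181; (2/2175) = +1 since 2175 mod 8 = 7, so (1448/2175) = (+1)^3·(181/2175); sign now +1
reciprocity: (181/2175) = +1·(2175/181) since 181 mod 4 = 1, 2175 mod 4 = 3; sign now +1
(2175/181) = (3/181)   [reduce mod 181]
reciprocity: (3/181) = +1·(181/3) since 3 mod 4 = 3, 181 mod 4 = 1; sign now +1
(181/3) = (1/3)   [reduce mod 3]
(1/3) = 1; final value = sign = +1

1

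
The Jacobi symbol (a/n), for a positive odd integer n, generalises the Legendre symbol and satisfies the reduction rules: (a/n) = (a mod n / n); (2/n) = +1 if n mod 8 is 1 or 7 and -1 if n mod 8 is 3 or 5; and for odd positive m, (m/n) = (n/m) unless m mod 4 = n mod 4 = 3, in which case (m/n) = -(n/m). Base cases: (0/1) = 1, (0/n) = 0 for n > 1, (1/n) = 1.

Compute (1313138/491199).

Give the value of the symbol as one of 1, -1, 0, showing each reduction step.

-1

(1313138/491199): 1313138 mod 491199 = 330740, so (1313138/491199) = (330740/491199)
factor out 2^2: 330740 = 2^2·82685; with 491199 mod 8 = 7, (2/491199) = +1; sign now +1; continue with (82685/491199)
flip (82685/491199) -> (491199/82685): both odd, 82685 mod 4 = 1, 491199 mod 4 = 3, so the flip contributes +1; sign now +1
(491199/82685): 491199 mod 82685 = 77774, so (491199/82685) = (77774/82685)
factor out 2^1: 77774 = 2^1·38887; with 82685 mod 8 = 5, (2/82685) = -1; sign now -1; continue with (38887/82685)
flip (38887/82685) -> (82685/38887): both odd, 38887 mod 4 = 3, 82685 mod 4 = 1, so the flip contributes +1; sign now -1
(82685/38887): 82685 mod 38887 = 4911, so (82685/38887) = (4911/38887)
flip (4911/38887) -> (38887/4911): both odd, 4911 mod 4 = 3, 38887 mod 4 = 3, so the flip contributes -1; sign now +1
(38887/4911): 38887 mod 4911 = 4510, so (38887/4911) = (4510/4911)
factor out 2^1: 4510 = 2^1·2255; with 4911 mod 8 = 7, (2/4911) = +1; sign now +1; continue with (2255/4911)
flip (2255/4911) -> (4911/2255): both odd, 2255 mod 4 = 3, 4911 mod 4 = 3, so the flip contributes -1; sign now -1
(4911/2255): 4911 mod 2255 = 401, so (4911/2255) = (401/2255)
flip (401/2255) -> (2255/401): both odd, 401 mod 4 = 1, 2255 mod 4 = 3, so the flip contributes +1; sign now -1
(2255/401): 2255 mod 401 = 250, so (2255/401) = (250/401)
factor out 2^1: 250 = 2^1·125; with 401 mod 8 = 1, (2/401) = +1; sign now -1; continue with (125/401)
flip (125/401) -> (401/125): both odd, 125 mod 4 = 1, 401 mod 4 = 1, so the flip contributes +1; sign now -1
(401/125): 401 mod 125 = 26, so (401/125) = (26/125)
factor out 2^1: 26 = 2^1·13; with 125 mod 8 = 5, (2/125) = -1; sign now +1; continue with (13/125)
flip (13/125) -> (125/13): both odd, 13 mod 4 = 1, 125 mod 4 = 1, so the flip contributes +1; sign now +1
(125/13): 125 mod 13 = 8, so (125/13) = (8/13)
factor out 2^3: 8 = 2^3·1; with 13 mod 8 = 5, (2/13) = -1; sign now -1; continue with (1/13)
reached (1/13) = 1, so the symbol is -1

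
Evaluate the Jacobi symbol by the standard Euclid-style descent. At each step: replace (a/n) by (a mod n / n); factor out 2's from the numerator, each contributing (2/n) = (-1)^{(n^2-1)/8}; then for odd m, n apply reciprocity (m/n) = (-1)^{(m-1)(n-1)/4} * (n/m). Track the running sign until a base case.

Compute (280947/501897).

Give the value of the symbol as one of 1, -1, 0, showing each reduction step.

0

flip (280947/501897) -> (501897/280947): both odd, 280947 mod 4 = 3, 501897 mod 4 = 1, so the flip contributes +1; sign now +1
(501897/280947): 501897 mod 280947 = 220950, so (501897/280947) = (220950/280947)
factor out 2^1: 220950 = 2^1·110475; with 280947 mod 8 = 3, (2/280947) = -1; sign now -1; continue with (110475/280947)
flip (110475/280947) -> (280947/110475): both odd, 110475 mod 4 = 3, 280947 mod 4 = 3, so the flip contributes -1; sign now +1
(280947/110475): 280947 mod 110475 = 59997, so (280947/110475) = (59997/110475)
flip (59997/110475) -> (110475/59997): both odd, 59997 mod 4 = 1, 110475 mod 4 = 3, so the flip contributes +1; sign now +1
(110475/59997): 110475 mod 59997 = 50478, so (110475/59997) = (50478/59997)
factor out 2^1: 50478 = 2^1·25239; with 59997 mod 8 = 5, (2/59997) = -1; sign now -1; continue with (25239/59997)
flip (25239/59997) -> (59997/25239): both odd, 25239 mod 4 = 3, 59997 mod 4 = 1, so the flip contributes +1; sign now -1
(59997/25239): 59997 mod 25239 = 9519, so (59997/25239) = (9519/25239)
flip (9519/25239) -> (25239/9519): both odd, 9519 mod 4 = 3, 25239 mod 4 = 3, so the flip contributes -1; sign now +1
(25239/9519): 25239 mod 9519 = 6201, so (25239/9519) = (6201/9519)
flip (6201/9519) -> (9519/6201): both odd, 6201 mod 4 = 1, 9519 mod 4 = 3, so the flip contributes +1; sign now +1
(9519/6201): 9519 mod 6201 = 3318, so (9519/6201) = (3318/6201)
factor out 2^1: 3318 = 2^1·1659; with 6201 mod 8 = 1, (2/6201) = +1; sign now +1; continue with (1659/6201)
flip (1659/6201) -> (6201/1659): both odd, 1659 mod 4 = 3, 6201 mod 4 = 1, so the flip contributes +1; sign now +1
(6201/1659): 6201 mod 1659 = 1224, so (6201/1659) = (1224/1659)
factor out 2^3: 1224 = 2^3·153; with 1659 mod 8 = 3, (2/1659) = -1; sign now -1; continue with (153/1659)
flip (153/1659) -> (1659/153): both odd, 153 mod 4 = 1, 1659 mod 4 = 3, so the flip contributes +1; sign now -1
(1659/153): 1659 mod 153 = 129, so (1659/153) = (129/153)
flip (129/153) -> (153/129): both odd, 129 mod 4 = 1, 153 mod 4 = 1, so the flip contributes +1; sign now -1
(153/129): 153 mod 129 = 24, so (153/129) = (24/129)
factor out 2^3: 24 = 2^3·3; with 129 mod 8 = 1, (2/129) = +1; sign now -1; continue with (3/129)
flip (3/129) -> (129/3): both odd, 3 mod 4 = 3, 129 mod 4 = 1, so the flip contributes +1; sign now -1
(129/3): 129 mod 3 = 0, so (129/3) = (0/3)
reached (0/3); gcd(a, n) > 1, so (0/3) = 0 and the symbol is 0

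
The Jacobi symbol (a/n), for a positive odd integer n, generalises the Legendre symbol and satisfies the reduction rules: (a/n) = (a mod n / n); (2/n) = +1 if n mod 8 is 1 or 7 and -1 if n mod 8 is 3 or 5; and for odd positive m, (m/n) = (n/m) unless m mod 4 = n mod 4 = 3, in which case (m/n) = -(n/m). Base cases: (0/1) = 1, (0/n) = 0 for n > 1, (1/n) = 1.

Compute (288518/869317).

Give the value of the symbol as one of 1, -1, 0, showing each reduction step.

1

288518 = 2^1·144259; (2/869317) = -1 since 869317 mod 8 = 5, so (288518/869317) = (-1)^1·(144259/869317); sign now -1
reciprocity: (144259/869317) = +1·(869317/144259) since 144259 mod 4 = 3, 869317 mod 4 = 1; sign now -1
(869317/144259) = (3763/144259)   [reduce mod 144259]
reciprocity: (3763/144259) = -1·(144259/3763) since 3763 mod 4 = 3, 144259 mod 4 = 3; sign now +1
(144259/3763) = (1265/3763)   [reduce mod 3763]
reciprocity: (1265/3763) = +1·(3763/1265) since 1265 mod 4 = 1, 3763 mod 4 = 3; sign now +1
(3763/1265) = (1233/1265)   [reduce mod 1265]
reciprocity: (1233/1265) = +1·(1265/1233) since 1233 mod 4 = 1, 1265 mod 4 = 1; sign now +1
(1265/1233) = (32/1233)   [reduce mod 1233]
32 = 2^5·1; (2/1233) = +1 since 1233 mod 8 = 1, so (32/1233) = (+1)^5·(1/1233); sign now +1
(1/1233) = 1; final value = sign = +1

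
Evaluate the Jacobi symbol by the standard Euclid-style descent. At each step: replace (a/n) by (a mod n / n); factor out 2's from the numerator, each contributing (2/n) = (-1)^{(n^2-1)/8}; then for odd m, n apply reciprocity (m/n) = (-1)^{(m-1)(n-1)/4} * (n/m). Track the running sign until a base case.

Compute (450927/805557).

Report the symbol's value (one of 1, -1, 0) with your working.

flip (450927/805557) -> (805557/450927): both odd, 450927 mod 4 = 3, 805557 mod 4 = 1, so the flip contributes +1; sign now +1
(805557/450927): 805557 mod 450927 = 354630, so (805557/450927) = (354630/450927)
factor out 2^1: 354630 = 2^1·177315; with 450927 mod 8 = 7, (2/450927) = +1; sign now +1; continue with (177315/450927)
flip (177315/450927) -> (450927/177315): both odd, 177315 mod 4 = 3, 450927 mod 4 = 3, so the flip contributes -1; sign now -1
(450927/177315): 450927 mod 177315 = 96297, so (450927/177315) = (96297/177315)
flip (96297/177315) -> (177315/96297): both odd, 96297 mod 4 = 1, 177315 mod 4 = 3, so the flip contributes +1; sign now -1
(177315/96297): 177315 mod 96297 = 81018, so (177315/96297) = (81018/96297)
factor out 2^1: 81018 = 2^1·40509; with 96297 mod 8 = 1, (2/96297) = +1; sign now -1; continue with (40509/96297)
flip (40509/96297) -> (96297/40509): both odd, 40509 mod 4 = 1, 96297 mod 4 = 1, so the flip contributes +1; sign now -1
(96297/40509): 96297 mod 40509 = 15279, so (96297/40509) = (15279/40509)
flip (15279/40509) -> (40509/15279): both odd, 15279 mod 4 = 3, 40509 mod 4 = 1, so the flip contributes +1; sign now -1
(40509/15279): 40509 mod 15279 = 9951, so (40509/15279) = (9951/15279)
flip (9951/15279) -> (15279/9951): both odd, 9951 mod 4 = 3, 15279 mod 4 = 3, so the flip contributes -1; sign now +1
(15279/9951): 15279 mod 9951 = 5328, so (15279/9951) = (5328/9951)
factor out 2^4: 5328 = 2^4·333; with 9951 mod 8 = 7, (2/9951) = +1; sign now +1; continue with (333/9951)
flip (333/9951) -> (9951/333): both odd, 333 mod 4 = 1, 9951 mod 4 = 3, so the flip contributes +1; sign now +1
(9951/333): 9951 mod 333 = 294, so (9951/333) = (294/333)
factor out 2^1: 294 = 2^1·147; with 333 mod 8 = 5, (2/333) = -1; sign now -1; continue with (147/333)
flip (147/333) -> (333/147): both odd, 147 mod 4 = 3, 333 mod 4 = 1, so the flip contributes +1; sign now -1
(333/147): 333 mod 147 = 39, so (333/147) = (39/147)
flip (39/147) -> (147/39): both odd, 39 mod 4 = 3, 147 mod 4 = 3, so the flip contributes -1; sign now +1
(147/39): 147 mod 39 = 30, so (147/39) = (30/39)
factor out 2^1: 30 = 2^1·15; with 39 mod 8 = 7, (2/39) = +1; sign now +1; continue with (15/39)
flip (15/39) -> (39/15): both odd, 15 mod 4 = 3, 39 mod 4 = 3, so the flip contributes -1; sign now -1
(39/15): 39 mod 15 = 9, so (39/15) = (9/15)
flip (9/15) -> (15/9): both odd, 9 mod 4 = 1, 15 mod 4 = 3, so the flip contributes +1; sign now -1
(15/9): 15 mod 9 = 6, so (15/9) = (6/9)
factor out 2^1: 6 = 2^1·3; with 9 mod 8 = 1, (2/9) = +1; sign now -1; continue with (3/9)
flip (3/9) -> (9/3): both odd, 3 mod 4 = 3, 9 mod 4 = 1, so the flip contributes +1; sign now -1
(9/3): 9 mod 3 = 0, so (9/3) = (0/3)
reached (0/3); gcd(a, n) > 1, so (0/3) = 0 and the symbol is 0

0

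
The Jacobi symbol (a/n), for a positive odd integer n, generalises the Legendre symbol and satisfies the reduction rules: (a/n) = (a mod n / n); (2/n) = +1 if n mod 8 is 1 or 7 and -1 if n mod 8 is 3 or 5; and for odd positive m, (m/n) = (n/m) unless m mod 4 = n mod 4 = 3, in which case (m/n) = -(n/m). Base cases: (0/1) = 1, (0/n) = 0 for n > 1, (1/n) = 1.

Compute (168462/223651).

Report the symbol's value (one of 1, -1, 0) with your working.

-1

168462 = 2^1·84231; (2/223651) = -1 since 223651 mod 8 = 3, so (168462/223651) = (-1)^1·(84231/223651); sign now -1
reciprocity: (84231/223651) = -1·(223651/84231) since 84231 mod 4 = 3, 223651 mod 4 = 3; sign now +1
(223651/84231) = (55189/84231)   [reduce mod 84231]
reciprocity: (55189/84231) = +1·(84231/55189) since 55189 mod 4 = 1, 84231 mod 4 = 3; sign now +1
(84231/55189) = (29042/55189)   [reduce mod 55189]
29042 = 2^1·14521; (2/55189) = -1 since 55189 mod 8 = 5, so (29042/55189) = (-1)^1·(14521/55189); sign now -1
reciprocity: (14521/55189) = +1·(55189/14521) since 14521 mod 4 = 1, 55189 mod 4 = 1; sign now -1
(55189/14521) = (11626/14521)   [reduce mod 14521]
11626 = 2^1·5813; (2/14521) = +1 since 14521 mod 8 = 1, so (11626/14521) = (+1)^1·(5813/14521); sign now -1
reciprocity: (5813/14521) = +1·(14521/5813) since 5813 mod 4 = 1, 14521 mod 4 = 1; sign now -1
(14521/5813) = (2895/5813)   [reduce mod 5813]
reciprocity: (2895/5813) = +1·(5813/2895) since 2895 mod 4 = 3, 5813 mod 4 = 1; sign now -1
(5813/2895) = (23/2895)   [reduce mod 2895]
reciprocity: (23/2895) = -1·(2895/23) since 23 mod 4 = 3, 2895 mod 4 = 3; sign now +1
(2895/23) = (20/23)   [reduce mod 23]
20 = 2^2·5; (2/23) = +1 since 23 mod 8 = 7, so (20/23) = (+1)^2·(5/23); sign now +1
reciprocity: (5/23) = +1·(23/5) since 5 mod 4 = 1, 23 mod 4 = 3; sign now +1
(23/5) = (3/5)   [reduce mod 5]
reciprocity: (3/5) = +1·(5/3) since 3 mod 4 = 3, 5 mod 4 = 1; sign now +1
(5/3) = (2/3)   [reduce mod 3]
2 = 2^1·1; (2/3) = -1 since 3 mod 8 = 3, so (2/3) = (-1)^1·(1/3); sign now -1
(1/3) = 1; final value = sign = -1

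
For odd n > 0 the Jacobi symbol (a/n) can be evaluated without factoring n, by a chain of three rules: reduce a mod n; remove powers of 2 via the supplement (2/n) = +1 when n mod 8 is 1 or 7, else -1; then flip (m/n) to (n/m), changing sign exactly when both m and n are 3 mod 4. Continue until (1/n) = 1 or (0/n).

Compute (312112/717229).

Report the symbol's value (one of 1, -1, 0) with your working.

1

factor out 2^4: 312112 = 2^4·19507; with 717229 mod 8 = 5, (2/717229) = -1; sign now +1; continue with (19507/717229)
flip (19507/717229) -> (717229/19507): both odd, 19507 mod 4 = 3, 717229 mod 4 = 1, so the flip contributes +1; sign now +1
(717229/19507): 717229 mod 19507 = 14977, so (717229/19507) = (14977/19507)
flip (14977/19507) -> (19507/14977): both odd, 14977 mod 4 = 1, 19507 mod 4 = 3, so the flip contributes +1; sign now +1
(19507/14977): 19507 mod 14977 = 4530, so (19507/14977) = (4530/14977)
factor out 2^1: 4530 = 2^1·2265; with 14977 mod 8 = 1, (2/14977) = +1; sign now +1; continue with (2265/14977)
flip (2265/14977) -> (14977/2265): both odd, 2265 mod 4 = 1, 14977 mod 4 = 1, so the flip contributes +1; sign now +1
(14977/2265): 14977 mod 2265 = 1387, so (14977/2265) = (1387/2265)
flip (1387/2265) -> (2265/1387): both odd, 1387 mod 4 = 3, 2265 mod 4 = 1, so the flip contributes +1; sign now +1
(2265/1387): 2265 mod 1387 = 878, so (2265/1387) = (878/1387)
factor out 2^1: 878 = 2^1·439; with 1387 mod 8 = 3, (2/1387) = -1; sign now -1; continue with (439/1387)
flip (439/1387) -> (1387/439): both odd, 439 mod 4 = 3, 1387 mod 4 = 3, so the flip contributes -1; sign now +1
(1387/439): 1387 mod 439 = 70, so (1387/439) = (70/439)
factor out 2^1: 70 = 2^1·35; with 439 mod 8 = 7, (2/439) = +1; sign now +1; continue with (35/439)
flip (35/439) -> (439/35): both odd, 35 mod 4 = 3, 439 mod 4 = 3, so the flip contributes -1; sign now -1
(439/35): 439 mod 35 = 19, so (439/35) = (19/35)
flip (19/35) -> (35/19): both odd, 19 mod 4 = 3, 35 mod 4 = 3, so the flip contributes -1; sign now +1
(35/19): 35 mod 19 = 16, so (35/19) = (16/19)
factor out 2^4: 16 = 2^4·1; with 19 mod 8 = 3, (2/19) = -1; sign now +1; continue with (1/19)
reached (1/19) = 1, so the symbol is +1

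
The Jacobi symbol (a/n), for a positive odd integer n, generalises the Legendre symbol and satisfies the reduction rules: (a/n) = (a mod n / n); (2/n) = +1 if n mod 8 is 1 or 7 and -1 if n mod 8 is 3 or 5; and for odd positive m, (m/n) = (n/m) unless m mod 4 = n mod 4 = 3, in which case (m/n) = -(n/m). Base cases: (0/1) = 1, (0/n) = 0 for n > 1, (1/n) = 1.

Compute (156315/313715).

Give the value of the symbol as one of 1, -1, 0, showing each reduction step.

0

flip (156315/313715) -> (313715/156315): both odd, 156315 mod 4 = 3, 313715 mod 4 = 3, so the flip contributes -1; sign now -1
(313715/156315): 313715 mod 156315 = 1085, so (313715/156315) = (1085/156315)
flip (1085/156315) -> (156315/1085): both odd, 1085 mod 4 = 1, 156315 mod 4 = 3, so the flip contributes +1; sign now -1
(156315/1085): 156315 mod 1085 = 75, so (156315/1085) = (75/1085)
flip (75/1085) -> (1085/75): both odd, 75 mod 4 = 3, 1085 mod 4 = 1, so the flip contributes +1; sign now -1
(1085/75): 1085 mod 75 = 35, so (1085/75) = (35/75)
flip (35/75) -> (75/35): both odd, 35 mod 4 = 3, 75 mod 4 = 3, so the flip contributes -1; sign now +1
(75/35): 75 mod 35 = 5, so (75/35) = (5/35)
flip (5/35) -> (35/5): both odd, 5 mod 4 = 1, 35 mod 4 = 3, so the flip contributes +1; sign now +1
(35/5): 35 mod 5 = 0, so (35/5) = (0/5)
reached (0/5); gcd(a, n) > 1, so (0/5) = 0 and the symbol is 0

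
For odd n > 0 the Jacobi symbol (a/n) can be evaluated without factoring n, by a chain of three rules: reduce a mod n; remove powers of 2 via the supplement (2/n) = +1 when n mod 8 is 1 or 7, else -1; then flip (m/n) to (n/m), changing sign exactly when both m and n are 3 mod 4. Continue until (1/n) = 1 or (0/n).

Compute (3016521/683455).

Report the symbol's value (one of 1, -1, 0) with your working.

-1

(3016521/683455): 3016521 mod 683455 = 282701, so (3016521/683455) = (282701/683455)
flip (282701/683455) -> (683455/282701): both odd, 282701 mod 4 = 1, 683455 mod 4 = 3, so the flip contributes +1; sign now +1
(683455/282701): 683455 mod 282701 = 118053, so (683455/282701) = (118053/282701)
flip (118053/282701) -> (282701/118053): both odd, 118053 mod 4 = 1, 282701 mod 4 = 1, so the flip contributes +1; sign now +1
(282701/118053): 282701 mod 118053 = 46595, so (282701/118053) = (46595/118053)
flip (46595/118053) -> (118053/46595): both odd, 46595 mod 4 = 3, 118053 mod 4 = 1, so the flip contributes +1; sign now +1
(118053/46595): 118053 mod 46595 = 24863, so (118053/46595) = (24863/46595)
flip (24863/46595) -> (46595/24863): both odd, 24863 mod 4 = 3, 46595 mod 4 = 3, so the flip contributes -1; sign now -1
(46595/24863): 46595 mod 24863 = 21732, so (46595/24863) = (21732/24863)
factor out 2^2: 21732 = 2^2·5433; with 24863 mod 8 = 7, (2/24863) = +1; sign now -1; continue with (5433/24863)
flip (5433/24863) -> (24863/5433): both odd, 5433 mod 4 = 1, 24863 mod 4 = 3, so the flip contributes +1; sign now -1
(24863/5433): 24863 mod 5433 = 3131, so (24863/5433) = (3131/5433)
flip (3131/5433) -> (5433/3131): both odd, 3131 mod 4 = 3, 5433 mod 4 = 1, so the flip contributes +1; sign now -1
(5433/3131): 5433 mod 3131 = 2302, so (5433/3131) = (2302/3131)
factor out 2^1: 2302 = 2^1·1151; with 3131 mod 8 = 3, (2/3131) = -1; sign now +1; continue with (1151/3131)
flip (1151/3131) -> (3131/1151): both odd, 1151 mod 4 = 3, 3131 mod 4 = 3, so the flip contributes -1; sign now -1
(3131/1151): 3131 mod 1151 = 829, so (3131/1151) = (829/1151)
flip (829/1151) -> (1151/829): both odd, 829 mod 4 = 1, 1151 mod 4 = 3, so the flip contributes +1; sign now -1
(1151/829): 1151 mod 829 = 322, so (1151/829) = (322/829)
factor out 2^1: 322 = 2^1·161; with 829 mod 8 = 5, (2/829) = -1; sign now +1; continue with (161/829)
flip (161/829) -> (829/161): both odd, 161 mod 4 = 1, 829 mod 4 = 1, so the flip contributes +1; sign now +1
(829/161): 829 mod 161 = 24, so (829/161) = (24/161)
factor out 2^3: 24 = 2^3·3; with 161 mod 8 = 1, (2/161) = +1; sign now +1; continue with (3/161)
flip (3/161) -> (161/3): both odd, 3 mod 4 = 3, 161 mod 4 = 1, so the flip contributes +1; sign now +1
(161/3): 161 mod 3 = 2, so (161/3) = (2/3)
factor out 2^1: 2 = 2^1·1; with 3 mod 8 = 3, (2/3) = -1; sign now -1; continue with (1/3)
reached (1/3) = 1, so the symbol is -1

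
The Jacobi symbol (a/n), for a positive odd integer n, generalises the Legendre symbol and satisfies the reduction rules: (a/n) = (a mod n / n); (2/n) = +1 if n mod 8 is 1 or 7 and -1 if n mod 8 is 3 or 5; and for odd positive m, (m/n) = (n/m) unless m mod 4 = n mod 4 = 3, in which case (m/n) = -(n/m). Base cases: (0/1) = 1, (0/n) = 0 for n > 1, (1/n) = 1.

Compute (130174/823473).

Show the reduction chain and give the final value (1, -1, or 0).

factor out 2^1: 130174 = 2^1·65087; with 823473 mod 8 = 1, (2/823473) = +1; sign now +1; continue with (65087/823473)
flip (65087/823473) -> (823473/65087): both odd, 65087 mod 4 = 3, 823473 mod 4 = 1, so the flip contributes +1; sign now +1
(823473/65087): 823473 mod 65087 = 42429, so (823473/65087) = (42429/65087)
flip (42429/65087) -> (65087/42429): both odd, 42429 mod 4 = 1, 65087 mod 4 = 3, so the flip contributes +1; sign now +1
(65087/42429): 65087 mod 42429 = 22658, so (65087/42429) = (22658/42429)
factor out 2^1: 22658 = 2^1·11329; with 42429 mod 8 = 5, (2/42429) = -1; sign now -1; continue with (11329/42429)
flip (11329/42429) -> (42429/11329): both odd, 11329 mod 4 = 1, 42429 mod 4 = 1, so the flip contributes +1; sign now -1
(42429/11329): 42429 mod 11329 = 8442, so (42429/11329) = (8442/11329)
factor out 2^1: 8442 = 2^1·4221; with 11329 mod 8 = 1, (2/11329) = +1; sign now -1; continue with (4221/11329)
flip (4221/11329) -> (11329/4221): both odd, 4221 mod 4 = 1, 11329 mod 4 = 1, so the flip contributes +1; sign now -1
(11329/4221): 11329 mod 4221 = 2887, so (11329/4221) = (2887/4221)
flip (2887/4221) -> (4221/2887): both odd, 2887 mod 4 = 3, 4221 mod 4 = 1, so the flip contributes +1; sign now -1
(4221/2887): 4221 mod 2887 = 1334, so (4221/2887) = (1334/2887)
factor out 2^1: 1334 = 2^1·667; with 2887 mod 8 = 7, (2/2887) = +1; sign now -1; continue with (667/2887)
flip (667/2887) -> (2887/667): both odd, 667 mod 4 = 3, 2887 mod 4 = 3, so the flip contributes -1; sign now +1
(2887/667): 2887 mod 667 = 219, so (2887/667) = (219/667)
flip (219/667) -> (667/219): both odd, 219 mod 4 = 3, 667 mod 4 = 3, so the flip contributes -1; sign now -1
(667/219): 667 mod 219 = 10, so (667/219) = (10/219)
factor out 2^1: 10 = 2^1·5; with 219 mod 8 = 3, (2/219) = -1; sign now +1; continue with (5/219)
flip (5/219) -> (219/5): both odd, 5 mod 4 = 1, 219 mod 4 = 3, so the flip contributes +1; sign now +1
(219/5): 219 mod 5 = 4, so (219/5) = (4/5)
factor out 2^2: 4 = 2^2·1; with 5 mod 8 = 5, (2/5) = -1; sign now +1; continue with (1/5)
reached (1/5) = 1, so the symbol is +1

1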